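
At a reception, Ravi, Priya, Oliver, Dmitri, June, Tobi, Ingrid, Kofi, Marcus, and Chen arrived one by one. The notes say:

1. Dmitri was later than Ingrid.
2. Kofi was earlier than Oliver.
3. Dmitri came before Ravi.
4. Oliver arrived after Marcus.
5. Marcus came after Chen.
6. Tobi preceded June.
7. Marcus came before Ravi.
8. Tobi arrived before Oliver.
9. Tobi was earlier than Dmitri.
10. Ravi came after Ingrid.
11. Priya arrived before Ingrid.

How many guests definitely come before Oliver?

Directly stated before Oliver: Kofi, Marcus, and Tobi.
Chen reaches Oliver via Chen → Marcus → Oliver.
That's Chen, Kofi, Marcus, and Tobi — 4 in all.

4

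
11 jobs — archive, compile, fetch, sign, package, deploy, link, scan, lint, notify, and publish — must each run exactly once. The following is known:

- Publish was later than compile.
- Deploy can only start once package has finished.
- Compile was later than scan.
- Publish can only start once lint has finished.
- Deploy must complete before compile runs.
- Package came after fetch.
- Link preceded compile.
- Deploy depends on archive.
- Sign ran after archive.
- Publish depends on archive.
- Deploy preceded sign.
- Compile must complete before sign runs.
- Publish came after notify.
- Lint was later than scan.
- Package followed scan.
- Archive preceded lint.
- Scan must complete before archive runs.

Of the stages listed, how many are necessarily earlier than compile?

6

Directly stated before compile: deploy, link, and scan.
Archive reaches compile via archive → deploy → compile.
Fetch reaches compile via fetch → package → deploy → compile.
Package reaches compile via package → deploy → compile.
That's archive, deploy, fetch, link, package, and scan — 6 in all.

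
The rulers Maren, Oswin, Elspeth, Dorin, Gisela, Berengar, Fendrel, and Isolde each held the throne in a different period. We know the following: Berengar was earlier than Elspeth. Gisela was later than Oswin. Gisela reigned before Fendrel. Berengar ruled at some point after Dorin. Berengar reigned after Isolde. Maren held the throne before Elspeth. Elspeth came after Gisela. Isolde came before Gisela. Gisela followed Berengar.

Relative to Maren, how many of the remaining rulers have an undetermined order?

Forced after Maren: Elspeth.
That leaves Berengar, Dorin, Fendrel, Gisela, Isolde, and Oswin with no forced order relative to Maren — 6.

6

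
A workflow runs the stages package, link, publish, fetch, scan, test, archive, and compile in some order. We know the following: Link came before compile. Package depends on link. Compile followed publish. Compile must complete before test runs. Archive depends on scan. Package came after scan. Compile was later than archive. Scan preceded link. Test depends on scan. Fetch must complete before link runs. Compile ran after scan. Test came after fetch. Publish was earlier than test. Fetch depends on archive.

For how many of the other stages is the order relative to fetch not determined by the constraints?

1

Forced before fetch: archive and scan; forced after fetch: compile, link, package, and test.
That leaves publish with no forced order relative to fetch — 1.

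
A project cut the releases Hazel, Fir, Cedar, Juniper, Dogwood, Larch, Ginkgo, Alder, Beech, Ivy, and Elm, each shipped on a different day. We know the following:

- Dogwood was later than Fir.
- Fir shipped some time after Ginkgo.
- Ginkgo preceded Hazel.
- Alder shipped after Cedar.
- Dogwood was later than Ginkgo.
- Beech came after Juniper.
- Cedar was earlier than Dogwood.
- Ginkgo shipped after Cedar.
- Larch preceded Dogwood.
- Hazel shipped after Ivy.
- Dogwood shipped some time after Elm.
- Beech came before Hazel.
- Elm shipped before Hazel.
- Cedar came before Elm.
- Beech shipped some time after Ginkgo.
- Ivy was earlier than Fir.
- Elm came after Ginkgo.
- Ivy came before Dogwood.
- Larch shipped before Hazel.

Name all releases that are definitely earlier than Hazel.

Directly stated before Hazel: Beech, Elm, Ginkgo, Ivy, and Larch.
Cedar reaches Hazel via Cedar → Elm → Hazel.
Juniper reaches Hazel via Juniper → Beech → Hazel.

Beech, Cedar, Elm, Ginkgo, Ivy, Juniper, Larch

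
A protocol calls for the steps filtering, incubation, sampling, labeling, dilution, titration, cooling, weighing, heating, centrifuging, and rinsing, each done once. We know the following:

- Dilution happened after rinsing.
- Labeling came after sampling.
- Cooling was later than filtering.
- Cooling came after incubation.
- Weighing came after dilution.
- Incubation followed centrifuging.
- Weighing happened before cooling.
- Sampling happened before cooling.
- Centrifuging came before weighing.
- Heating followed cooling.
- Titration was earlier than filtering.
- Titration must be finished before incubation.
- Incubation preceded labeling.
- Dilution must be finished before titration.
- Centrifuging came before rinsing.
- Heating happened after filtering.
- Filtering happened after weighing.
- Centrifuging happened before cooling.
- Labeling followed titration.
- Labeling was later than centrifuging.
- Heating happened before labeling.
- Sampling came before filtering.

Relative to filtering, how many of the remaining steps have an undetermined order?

1

Forced before filtering: centrifuging, dilution, rinsing, sampling, titration, and weighing; forced after filtering: cooling, heating, and labeling.
That leaves incubation with no forced order relative to filtering — 1.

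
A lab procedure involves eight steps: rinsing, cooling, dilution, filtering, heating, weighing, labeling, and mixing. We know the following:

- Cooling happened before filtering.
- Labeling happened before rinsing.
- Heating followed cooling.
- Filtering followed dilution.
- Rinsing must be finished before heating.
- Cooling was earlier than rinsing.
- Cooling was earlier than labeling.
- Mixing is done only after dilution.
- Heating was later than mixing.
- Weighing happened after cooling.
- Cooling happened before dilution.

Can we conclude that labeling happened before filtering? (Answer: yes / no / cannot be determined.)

No chain of stated constraints runs from labeling to filtering, and none runs from filtering to labeling either.
So the relative order of labeling and filtering is not fixed by the given facts.

cannot be determined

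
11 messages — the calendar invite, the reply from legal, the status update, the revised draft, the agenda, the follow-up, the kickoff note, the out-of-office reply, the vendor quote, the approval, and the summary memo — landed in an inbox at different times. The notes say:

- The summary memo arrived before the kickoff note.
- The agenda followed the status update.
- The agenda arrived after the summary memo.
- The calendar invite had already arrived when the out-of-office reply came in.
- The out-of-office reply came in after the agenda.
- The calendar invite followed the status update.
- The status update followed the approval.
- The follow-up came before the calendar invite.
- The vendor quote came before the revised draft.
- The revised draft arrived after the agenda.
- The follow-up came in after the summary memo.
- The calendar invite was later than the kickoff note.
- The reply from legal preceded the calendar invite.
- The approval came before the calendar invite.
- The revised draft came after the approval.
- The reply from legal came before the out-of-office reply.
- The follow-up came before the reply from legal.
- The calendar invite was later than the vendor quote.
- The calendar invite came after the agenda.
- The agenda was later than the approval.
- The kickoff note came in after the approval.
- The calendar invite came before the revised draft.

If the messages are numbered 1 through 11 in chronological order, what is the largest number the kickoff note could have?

The kickoff note must come before the calendar invite, the out-of-office reply, and the revised draft — 3 messages forced after it.
Everything else can be placed before the kickoff note in some valid order, so the kickoff note can sit as late as position 11 − 3 = 8.

8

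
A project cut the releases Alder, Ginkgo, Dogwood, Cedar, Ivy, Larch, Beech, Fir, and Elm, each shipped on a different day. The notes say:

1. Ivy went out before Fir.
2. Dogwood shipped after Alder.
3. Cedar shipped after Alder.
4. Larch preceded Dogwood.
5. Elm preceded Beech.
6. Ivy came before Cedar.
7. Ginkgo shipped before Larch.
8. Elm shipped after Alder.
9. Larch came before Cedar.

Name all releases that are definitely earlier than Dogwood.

Directly stated before Dogwood: Alder and Larch.
Ginkgo reaches Dogwood via Ginkgo → Larch → Dogwood.

Alder, Ginkgo, Larch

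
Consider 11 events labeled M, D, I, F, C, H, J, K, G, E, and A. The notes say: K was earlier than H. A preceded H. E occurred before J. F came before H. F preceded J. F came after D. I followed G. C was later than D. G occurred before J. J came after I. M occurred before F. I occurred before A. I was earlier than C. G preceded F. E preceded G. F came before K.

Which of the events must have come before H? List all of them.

Directly stated before H: A, F, and K.
D reaches H via D → F → H.
E reaches H via E → G → F → H.
G reaches H via G → F → H.
Likewise I and M each reach H by chaining the stated constraints.
No chain forces C (or any of the others) ahead of H.

A, D, E, F, G, I, K, M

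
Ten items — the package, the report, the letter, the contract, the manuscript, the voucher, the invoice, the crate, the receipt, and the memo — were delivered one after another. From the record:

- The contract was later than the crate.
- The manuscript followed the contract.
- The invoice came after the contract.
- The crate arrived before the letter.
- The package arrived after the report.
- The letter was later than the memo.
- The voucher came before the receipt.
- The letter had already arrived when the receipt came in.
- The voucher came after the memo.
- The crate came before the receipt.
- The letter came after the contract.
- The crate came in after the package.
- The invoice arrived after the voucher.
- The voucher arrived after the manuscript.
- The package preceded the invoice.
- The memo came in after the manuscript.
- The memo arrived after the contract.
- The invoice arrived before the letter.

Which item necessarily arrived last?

Every other item has a chain of constraints placing it before the receipt, so the receipt is last.

the receipt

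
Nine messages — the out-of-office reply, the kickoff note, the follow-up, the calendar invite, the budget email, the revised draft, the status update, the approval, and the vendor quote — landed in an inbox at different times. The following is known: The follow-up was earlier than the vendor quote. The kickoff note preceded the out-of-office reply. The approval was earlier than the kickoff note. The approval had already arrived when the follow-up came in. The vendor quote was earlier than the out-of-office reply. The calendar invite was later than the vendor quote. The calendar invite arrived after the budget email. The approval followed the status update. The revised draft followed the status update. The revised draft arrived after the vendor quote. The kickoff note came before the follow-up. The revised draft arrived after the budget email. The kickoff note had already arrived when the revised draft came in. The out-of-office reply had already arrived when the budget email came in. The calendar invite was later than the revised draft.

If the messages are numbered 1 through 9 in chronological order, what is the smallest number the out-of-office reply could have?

6

The approval, the follow-up, the kickoff note, the status update, and the vendor quote must all come before the out-of-office reply — 5 forced predecessors.
Nothing else is forced ahead of the out-of-office reply, so its earliest slot is position 5 + 1 = 6.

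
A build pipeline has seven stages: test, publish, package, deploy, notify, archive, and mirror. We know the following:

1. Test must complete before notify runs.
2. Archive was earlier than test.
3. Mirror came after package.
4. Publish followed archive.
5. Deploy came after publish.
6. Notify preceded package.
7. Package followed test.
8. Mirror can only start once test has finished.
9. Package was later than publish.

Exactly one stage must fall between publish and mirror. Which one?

package

Tracing the constraints gives publish → package → mirror, so package sits after publish and before mirror.
No other stage is forced both after publish and before mirror.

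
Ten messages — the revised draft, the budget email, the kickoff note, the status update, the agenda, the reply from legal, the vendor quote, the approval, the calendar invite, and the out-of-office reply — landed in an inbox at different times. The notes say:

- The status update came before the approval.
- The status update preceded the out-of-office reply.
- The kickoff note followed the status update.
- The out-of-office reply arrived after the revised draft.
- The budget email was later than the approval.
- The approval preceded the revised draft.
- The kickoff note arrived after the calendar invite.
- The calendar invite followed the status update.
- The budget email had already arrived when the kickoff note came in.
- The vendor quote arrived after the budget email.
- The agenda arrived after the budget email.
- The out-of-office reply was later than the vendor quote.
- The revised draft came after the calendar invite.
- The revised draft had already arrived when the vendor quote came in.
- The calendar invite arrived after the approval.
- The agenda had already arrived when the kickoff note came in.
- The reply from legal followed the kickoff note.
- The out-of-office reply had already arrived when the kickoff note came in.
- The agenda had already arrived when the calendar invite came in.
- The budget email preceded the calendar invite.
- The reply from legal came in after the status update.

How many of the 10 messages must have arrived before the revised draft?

Directly stated before the revised draft: the approval and the calendar invite.
The agenda reaches the revised draft via the agenda → the calendar invite → the revised draft.
The budget email reaches the revised draft via the budget email → the calendar invite → the revised draft.
The status update reaches the revised draft via the status update → the approval → the revised draft.
No chain forces the reply from legal (or any of the others) ahead of the revised draft.
That's the agenda, the approval, the budget email, the calendar invite, and the status update — 5 in all.

5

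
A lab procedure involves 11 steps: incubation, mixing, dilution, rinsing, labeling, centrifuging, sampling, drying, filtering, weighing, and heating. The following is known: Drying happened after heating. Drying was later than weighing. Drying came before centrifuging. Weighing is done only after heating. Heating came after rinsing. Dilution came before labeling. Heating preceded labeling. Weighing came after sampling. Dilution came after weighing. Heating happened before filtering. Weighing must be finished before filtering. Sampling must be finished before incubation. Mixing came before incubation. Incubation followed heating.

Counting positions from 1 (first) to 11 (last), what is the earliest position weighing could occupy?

4

Heating, rinsing, and sampling must all come before weighing — 3 forced predecessors.
Nothing else is forced ahead of weighing, so its earliest slot is position 3 + 1 = 4.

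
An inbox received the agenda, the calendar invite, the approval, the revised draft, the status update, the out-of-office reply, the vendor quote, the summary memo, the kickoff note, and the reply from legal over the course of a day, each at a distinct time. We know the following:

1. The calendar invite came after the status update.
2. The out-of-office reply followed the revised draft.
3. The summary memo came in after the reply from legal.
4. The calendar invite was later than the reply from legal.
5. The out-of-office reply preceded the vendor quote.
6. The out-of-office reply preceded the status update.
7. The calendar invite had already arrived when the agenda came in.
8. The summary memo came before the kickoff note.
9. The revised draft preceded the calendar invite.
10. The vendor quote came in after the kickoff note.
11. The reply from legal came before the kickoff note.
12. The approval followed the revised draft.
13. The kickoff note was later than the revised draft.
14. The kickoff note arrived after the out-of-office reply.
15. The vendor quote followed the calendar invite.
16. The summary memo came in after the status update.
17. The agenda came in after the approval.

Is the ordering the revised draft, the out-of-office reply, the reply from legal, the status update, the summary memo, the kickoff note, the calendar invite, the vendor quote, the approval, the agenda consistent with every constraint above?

Check each stated constraint against the proposed order — e.g. the out-of-office reply is ahead of the vendor quote; the revised draft is ahead of the approval. Every pair is in the required order; nothing is violated.

yes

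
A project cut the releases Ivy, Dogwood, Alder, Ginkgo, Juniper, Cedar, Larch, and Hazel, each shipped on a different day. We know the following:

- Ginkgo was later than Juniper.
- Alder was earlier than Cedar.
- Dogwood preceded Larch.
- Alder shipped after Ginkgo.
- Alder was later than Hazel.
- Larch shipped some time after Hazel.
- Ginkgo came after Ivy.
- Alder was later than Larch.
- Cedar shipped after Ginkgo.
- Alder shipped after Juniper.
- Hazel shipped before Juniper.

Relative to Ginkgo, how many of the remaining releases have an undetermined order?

2

Forced before Ginkgo: Hazel, Ivy, and Juniper; forced after Ginkgo: Alder and Cedar.
That leaves Dogwood and Larch with no forced order relative to Ginkgo — 2.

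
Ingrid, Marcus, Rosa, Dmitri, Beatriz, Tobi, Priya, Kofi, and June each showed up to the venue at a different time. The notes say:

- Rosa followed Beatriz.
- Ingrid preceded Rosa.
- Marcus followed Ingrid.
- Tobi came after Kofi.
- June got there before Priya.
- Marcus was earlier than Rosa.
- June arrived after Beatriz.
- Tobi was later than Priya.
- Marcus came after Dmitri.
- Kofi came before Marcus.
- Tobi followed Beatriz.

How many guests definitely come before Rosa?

5

Directly stated before Rosa: Beatriz, Ingrid, and Marcus.
Dmitri reaches Rosa via Dmitri → Marcus → Rosa.
Kofi reaches Rosa via Kofi → Marcus → Rosa.
No chain forces Priya (or any of the others) ahead of Rosa.
That's Beatriz, Dmitri, Ingrid, Kofi, and Marcus — 5 in all.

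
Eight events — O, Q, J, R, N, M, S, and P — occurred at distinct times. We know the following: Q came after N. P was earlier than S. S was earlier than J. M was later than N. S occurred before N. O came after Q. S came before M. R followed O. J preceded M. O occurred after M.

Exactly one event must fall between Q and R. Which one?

Tracing the constraints gives Q → O → R, so O sits after Q and before R.
No other event is forced both after Q and before R.

O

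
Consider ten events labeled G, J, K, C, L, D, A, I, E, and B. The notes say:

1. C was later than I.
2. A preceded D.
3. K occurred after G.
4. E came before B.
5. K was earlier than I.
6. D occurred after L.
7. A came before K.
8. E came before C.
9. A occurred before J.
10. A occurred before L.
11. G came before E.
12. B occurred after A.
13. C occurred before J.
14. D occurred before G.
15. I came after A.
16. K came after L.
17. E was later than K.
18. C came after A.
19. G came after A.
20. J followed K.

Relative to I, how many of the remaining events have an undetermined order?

2

Forced before I: A, D, G, K, and L; forced after I: C and J.
That leaves B and E with no forced order relative to I — 2.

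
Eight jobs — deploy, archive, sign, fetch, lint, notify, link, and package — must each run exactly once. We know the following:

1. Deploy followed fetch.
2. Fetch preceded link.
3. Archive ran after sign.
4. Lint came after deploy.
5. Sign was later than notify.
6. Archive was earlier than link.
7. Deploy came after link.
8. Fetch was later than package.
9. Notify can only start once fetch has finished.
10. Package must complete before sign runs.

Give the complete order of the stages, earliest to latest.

The constraints fix every adjacent pair, so only one ordering works:
package → fetch → notify → sign → archive → link → deploy → lint.

package, fetch, notify, sign, archive, link, deploy, lint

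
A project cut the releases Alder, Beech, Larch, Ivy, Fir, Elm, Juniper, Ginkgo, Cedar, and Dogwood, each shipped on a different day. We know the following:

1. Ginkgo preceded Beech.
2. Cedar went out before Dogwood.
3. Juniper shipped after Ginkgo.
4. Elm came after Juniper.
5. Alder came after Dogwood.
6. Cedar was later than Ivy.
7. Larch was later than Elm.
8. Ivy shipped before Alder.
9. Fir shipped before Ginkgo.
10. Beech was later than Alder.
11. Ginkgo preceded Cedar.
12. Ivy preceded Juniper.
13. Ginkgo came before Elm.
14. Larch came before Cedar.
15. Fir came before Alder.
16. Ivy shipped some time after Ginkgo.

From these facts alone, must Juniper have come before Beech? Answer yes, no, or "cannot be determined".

yes

Chain the constraints: Juniper → Elm → Larch → Cedar → Dogwood → Alder → Beech. Each link is directly stated, so Juniper comes before Beech.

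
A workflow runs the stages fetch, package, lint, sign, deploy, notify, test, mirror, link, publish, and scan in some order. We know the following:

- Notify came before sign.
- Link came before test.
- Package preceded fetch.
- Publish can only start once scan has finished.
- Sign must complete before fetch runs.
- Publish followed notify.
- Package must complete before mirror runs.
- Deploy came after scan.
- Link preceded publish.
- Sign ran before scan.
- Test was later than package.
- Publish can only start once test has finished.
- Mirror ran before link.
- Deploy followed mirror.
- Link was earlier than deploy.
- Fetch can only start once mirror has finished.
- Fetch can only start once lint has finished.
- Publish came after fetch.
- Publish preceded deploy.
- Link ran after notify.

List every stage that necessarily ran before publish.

fetch, link, lint, mirror, notify, package, scan, sign, test

Directly stated before publish: fetch, link, notify, scan, and test.
Lint reaches publish via lint → fetch → publish.
Mirror reaches publish via mirror → fetch → publish.
Package reaches publish via package → test → publish.
Likewise sign reaches publish by chaining the stated constraints.
No chain forces deploy ahead of publish.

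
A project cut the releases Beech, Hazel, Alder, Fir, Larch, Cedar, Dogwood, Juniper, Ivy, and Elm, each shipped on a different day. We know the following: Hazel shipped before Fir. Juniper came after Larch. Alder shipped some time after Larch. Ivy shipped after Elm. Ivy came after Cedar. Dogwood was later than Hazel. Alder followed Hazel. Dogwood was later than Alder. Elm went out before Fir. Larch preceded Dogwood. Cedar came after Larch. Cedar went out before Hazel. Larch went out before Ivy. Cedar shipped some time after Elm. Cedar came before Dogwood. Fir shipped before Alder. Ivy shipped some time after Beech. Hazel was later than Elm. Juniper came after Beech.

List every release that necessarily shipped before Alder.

Cedar, Elm, Fir, Hazel, Larch

Directly stated before Alder: Fir, Hazel, and Larch.
Cedar reaches Alder via Cedar → Hazel → Alder.
Elm reaches Alder via Elm → Fir → Alder.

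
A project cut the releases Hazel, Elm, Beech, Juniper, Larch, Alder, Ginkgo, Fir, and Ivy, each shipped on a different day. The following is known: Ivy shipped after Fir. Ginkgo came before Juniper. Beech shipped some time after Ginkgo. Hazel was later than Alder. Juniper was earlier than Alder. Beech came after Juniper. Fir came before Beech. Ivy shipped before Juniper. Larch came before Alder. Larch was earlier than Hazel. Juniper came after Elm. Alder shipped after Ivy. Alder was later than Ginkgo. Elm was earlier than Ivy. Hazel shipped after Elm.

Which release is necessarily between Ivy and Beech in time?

Tracing the constraints gives Ivy → Juniper → Beech, so Juniper sits after Ivy and before Beech.
No other release is forced both after Ivy and before Beech.

Juniper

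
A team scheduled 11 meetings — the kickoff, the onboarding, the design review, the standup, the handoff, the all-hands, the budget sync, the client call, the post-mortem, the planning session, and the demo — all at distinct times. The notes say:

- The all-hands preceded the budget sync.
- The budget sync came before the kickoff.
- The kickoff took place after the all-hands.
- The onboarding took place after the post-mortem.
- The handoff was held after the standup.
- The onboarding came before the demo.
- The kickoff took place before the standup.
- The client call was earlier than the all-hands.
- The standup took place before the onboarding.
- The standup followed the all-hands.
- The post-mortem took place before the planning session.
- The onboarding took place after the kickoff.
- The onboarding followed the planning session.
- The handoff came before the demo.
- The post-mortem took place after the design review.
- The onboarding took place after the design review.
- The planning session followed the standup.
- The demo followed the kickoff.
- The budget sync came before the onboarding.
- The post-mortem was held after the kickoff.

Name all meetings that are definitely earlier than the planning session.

Directly stated before the planning session: the post-mortem and the standup.
The all-hands reaches the planning session via the all-hands → the standup → the planning session.
The budget sync reaches the planning session via the budget sync → the kickoff → the standup → the planning session.
The client call reaches the planning session via the client call → the all-hands → the standup → the planning session.
Likewise the design review and the kickoff each reach the planning session by chaining the stated constraints.
No chain forces the handoff (or any of the others) ahead of the planning session.

the all-hands, the budget sync, the client call, the design review, the kickoff, the post-mortem, the standup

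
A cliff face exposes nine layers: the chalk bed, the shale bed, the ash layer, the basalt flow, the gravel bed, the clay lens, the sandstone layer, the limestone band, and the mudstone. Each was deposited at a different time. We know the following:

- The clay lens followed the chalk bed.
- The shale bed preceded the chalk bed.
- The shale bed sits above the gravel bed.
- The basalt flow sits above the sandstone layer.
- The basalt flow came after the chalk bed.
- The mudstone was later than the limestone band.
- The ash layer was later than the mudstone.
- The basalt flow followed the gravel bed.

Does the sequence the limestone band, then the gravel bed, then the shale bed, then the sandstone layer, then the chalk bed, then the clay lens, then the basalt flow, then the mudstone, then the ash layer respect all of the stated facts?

Check each stated constraint against the proposed order — e.g. the gravel bed is ahead of the basalt flow; the limestone band is ahead of the mudstone. Every pair is in the required order; nothing is violated.

yes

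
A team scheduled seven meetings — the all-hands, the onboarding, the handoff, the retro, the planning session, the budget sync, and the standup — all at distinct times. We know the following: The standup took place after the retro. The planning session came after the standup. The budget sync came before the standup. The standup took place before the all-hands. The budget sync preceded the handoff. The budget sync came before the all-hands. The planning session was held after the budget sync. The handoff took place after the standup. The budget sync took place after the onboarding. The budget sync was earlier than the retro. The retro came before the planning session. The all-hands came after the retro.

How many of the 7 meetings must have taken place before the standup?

Directly stated before the standup: the budget sync and the retro.
The onboarding reaches the standup via the onboarding → the budget sync → the standup.
No chain forces the all-hands (or any of the others) ahead of the standup.
That's the budget sync, the onboarding, and the retro — 3 in all.

3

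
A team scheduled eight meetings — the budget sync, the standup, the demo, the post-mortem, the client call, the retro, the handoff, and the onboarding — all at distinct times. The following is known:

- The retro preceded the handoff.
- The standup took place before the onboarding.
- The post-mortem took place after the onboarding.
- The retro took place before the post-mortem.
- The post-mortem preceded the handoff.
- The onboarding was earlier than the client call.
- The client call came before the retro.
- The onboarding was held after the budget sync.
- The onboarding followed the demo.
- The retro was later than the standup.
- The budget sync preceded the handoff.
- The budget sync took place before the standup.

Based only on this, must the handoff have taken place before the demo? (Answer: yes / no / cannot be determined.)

no

Tracing the constraints gives the demo → the onboarding → the post-mortem → the handoff, so the demo must come before the handoff.
That means the handoff cannot be before the demo.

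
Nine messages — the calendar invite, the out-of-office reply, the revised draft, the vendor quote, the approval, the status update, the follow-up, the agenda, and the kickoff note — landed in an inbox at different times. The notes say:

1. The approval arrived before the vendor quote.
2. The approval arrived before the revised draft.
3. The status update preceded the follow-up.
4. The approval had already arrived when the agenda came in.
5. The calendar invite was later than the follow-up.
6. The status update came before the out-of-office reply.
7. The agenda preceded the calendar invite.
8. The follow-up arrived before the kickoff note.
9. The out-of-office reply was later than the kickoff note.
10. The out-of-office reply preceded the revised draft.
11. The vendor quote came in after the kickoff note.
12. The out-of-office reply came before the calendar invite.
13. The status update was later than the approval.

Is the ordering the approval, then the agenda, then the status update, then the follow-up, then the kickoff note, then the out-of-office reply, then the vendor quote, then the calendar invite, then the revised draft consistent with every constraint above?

Check each stated constraint against the proposed order — e.g. the agenda is ahead of the calendar invite; the approval is ahead of the revised draft. Every pair is in the required order; nothing is violated.

yes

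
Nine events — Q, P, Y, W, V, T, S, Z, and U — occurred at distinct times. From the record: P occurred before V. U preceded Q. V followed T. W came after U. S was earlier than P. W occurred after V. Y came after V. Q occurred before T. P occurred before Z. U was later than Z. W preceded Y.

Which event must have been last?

Every other event has a chain of constraints placing it before Y, so Y is last.

Y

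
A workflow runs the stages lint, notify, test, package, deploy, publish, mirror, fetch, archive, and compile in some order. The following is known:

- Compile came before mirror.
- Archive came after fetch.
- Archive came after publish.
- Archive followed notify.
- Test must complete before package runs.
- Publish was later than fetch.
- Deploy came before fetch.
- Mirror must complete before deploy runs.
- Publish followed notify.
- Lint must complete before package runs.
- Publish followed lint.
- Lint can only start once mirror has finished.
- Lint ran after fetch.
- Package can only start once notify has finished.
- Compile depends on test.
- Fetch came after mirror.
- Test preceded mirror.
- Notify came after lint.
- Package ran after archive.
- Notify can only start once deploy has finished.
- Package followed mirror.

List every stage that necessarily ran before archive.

compile, deploy, fetch, lint, mirror, notify, publish, test

Directly stated before archive: fetch, notify, and publish.
Compile reaches archive via compile → mirror → fetch → archive.
Deploy reaches archive via deploy → notify → archive.
Lint reaches archive via lint → notify → archive.
Likewise mirror and test each reach archive by chaining the stated constraints.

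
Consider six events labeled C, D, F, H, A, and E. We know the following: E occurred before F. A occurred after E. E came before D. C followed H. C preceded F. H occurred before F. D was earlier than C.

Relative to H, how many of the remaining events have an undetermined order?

3

Forced after H: C and F.
That leaves A, D, and E with no forced order relative to H — 3.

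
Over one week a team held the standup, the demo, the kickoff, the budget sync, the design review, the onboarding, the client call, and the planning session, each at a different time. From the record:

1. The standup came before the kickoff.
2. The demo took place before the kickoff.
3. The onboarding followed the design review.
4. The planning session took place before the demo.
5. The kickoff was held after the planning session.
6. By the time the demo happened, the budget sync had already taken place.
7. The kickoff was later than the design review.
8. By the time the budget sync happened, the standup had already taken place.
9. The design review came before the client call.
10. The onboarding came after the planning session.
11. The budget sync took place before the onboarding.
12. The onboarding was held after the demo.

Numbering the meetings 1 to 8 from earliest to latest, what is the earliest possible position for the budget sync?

2

The standup must come before the budget sync — 1 forced predecessor.
Nothing else is forced ahead of the budget sync, so its earliest slot is position 1 + 1 = 2.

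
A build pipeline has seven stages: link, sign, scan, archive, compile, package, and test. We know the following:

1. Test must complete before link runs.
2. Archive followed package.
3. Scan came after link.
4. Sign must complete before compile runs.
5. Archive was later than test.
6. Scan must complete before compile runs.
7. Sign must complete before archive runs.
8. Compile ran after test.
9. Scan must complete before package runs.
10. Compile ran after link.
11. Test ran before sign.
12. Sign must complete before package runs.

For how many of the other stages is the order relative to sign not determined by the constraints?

Forced before sign: test; forced after sign: archive, compile, and package.
That leaves link and scan with no forced order relative to sign — 2.

2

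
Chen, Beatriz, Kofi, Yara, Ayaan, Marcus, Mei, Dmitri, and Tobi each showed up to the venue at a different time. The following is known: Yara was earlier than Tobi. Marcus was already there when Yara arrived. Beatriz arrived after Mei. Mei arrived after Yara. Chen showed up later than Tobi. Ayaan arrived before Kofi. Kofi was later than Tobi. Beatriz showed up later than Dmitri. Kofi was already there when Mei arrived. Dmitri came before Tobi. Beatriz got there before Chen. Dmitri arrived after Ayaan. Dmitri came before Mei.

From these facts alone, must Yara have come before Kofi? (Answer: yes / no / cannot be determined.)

Chain the constraints: Yara → Tobi → Kofi. Each link is directly stated, so Yara comes before Kofi.

yes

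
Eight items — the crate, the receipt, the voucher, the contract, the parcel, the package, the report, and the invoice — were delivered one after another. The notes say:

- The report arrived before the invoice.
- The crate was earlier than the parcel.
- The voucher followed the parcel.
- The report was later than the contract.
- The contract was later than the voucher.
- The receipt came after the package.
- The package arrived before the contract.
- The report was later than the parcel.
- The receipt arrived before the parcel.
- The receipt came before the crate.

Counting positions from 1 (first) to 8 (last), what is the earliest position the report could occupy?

7

The contract, the crate, the package, the parcel, the receipt, and the voucher must all come before the report — 6 forced predecessors.
Nothing else is forced ahead of the report, so its earliest slot is position 6 + 1 = 7.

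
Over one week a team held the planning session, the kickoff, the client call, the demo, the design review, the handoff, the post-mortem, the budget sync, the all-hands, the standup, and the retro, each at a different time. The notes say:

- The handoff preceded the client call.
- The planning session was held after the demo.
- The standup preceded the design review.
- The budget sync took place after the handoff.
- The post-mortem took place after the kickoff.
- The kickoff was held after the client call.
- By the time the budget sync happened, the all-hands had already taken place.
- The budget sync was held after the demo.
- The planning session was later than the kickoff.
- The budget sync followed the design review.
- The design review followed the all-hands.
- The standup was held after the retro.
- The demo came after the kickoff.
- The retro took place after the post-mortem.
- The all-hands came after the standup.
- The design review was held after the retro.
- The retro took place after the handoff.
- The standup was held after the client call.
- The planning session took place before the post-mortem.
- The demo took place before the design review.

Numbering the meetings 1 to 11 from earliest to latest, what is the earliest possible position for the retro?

7

The client call, the demo, the handoff, the kickoff, the planning session, and the post-mortem must all come before the retro — 6 forced predecessors.
Nothing else is forced ahead of the retro, so its earliest slot is position 6 + 1 = 7.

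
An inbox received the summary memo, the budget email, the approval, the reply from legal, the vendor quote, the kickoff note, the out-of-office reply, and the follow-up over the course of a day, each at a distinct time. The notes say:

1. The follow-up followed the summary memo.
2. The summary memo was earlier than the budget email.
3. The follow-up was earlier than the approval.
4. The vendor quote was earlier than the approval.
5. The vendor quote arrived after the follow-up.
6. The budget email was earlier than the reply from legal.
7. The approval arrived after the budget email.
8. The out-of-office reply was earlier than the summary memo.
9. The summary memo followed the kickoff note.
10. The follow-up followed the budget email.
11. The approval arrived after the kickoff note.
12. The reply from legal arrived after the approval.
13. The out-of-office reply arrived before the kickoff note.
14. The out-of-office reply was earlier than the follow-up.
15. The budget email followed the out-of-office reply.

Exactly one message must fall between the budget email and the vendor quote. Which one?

the follow-up

Tracing the constraints gives the budget email → the follow-up → the vendor quote, so the follow-up sits after the budget email and before the vendor quote.
No other message is forced both after the budget email and before the vendor quote.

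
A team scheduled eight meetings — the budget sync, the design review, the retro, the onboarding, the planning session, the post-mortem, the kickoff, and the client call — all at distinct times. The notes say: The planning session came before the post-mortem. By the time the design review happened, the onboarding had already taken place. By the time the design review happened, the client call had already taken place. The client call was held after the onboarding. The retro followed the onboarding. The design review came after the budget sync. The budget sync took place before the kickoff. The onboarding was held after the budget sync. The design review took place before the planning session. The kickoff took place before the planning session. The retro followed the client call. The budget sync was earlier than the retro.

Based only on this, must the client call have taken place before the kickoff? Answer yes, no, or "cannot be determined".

No chain of stated constraints runs from the client call to the kickoff, and none runs from the kickoff to the client call either.
So the relative order of the client call and the kickoff is not fixed by the given facts.

cannot be determined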